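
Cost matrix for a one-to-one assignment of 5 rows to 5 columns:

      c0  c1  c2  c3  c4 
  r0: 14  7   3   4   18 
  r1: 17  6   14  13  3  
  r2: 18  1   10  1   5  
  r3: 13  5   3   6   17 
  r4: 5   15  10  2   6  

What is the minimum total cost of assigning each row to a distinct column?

optimal assignment: row0→col3 (cost 4), row1→col4 (cost 3), row2→col1 (cost 1), row3→col2 (cost 3), row4→col0 (cost 5)
total = 4 + 3 + 1 + 3 + 5 = 16

Minimum assignment cost: 16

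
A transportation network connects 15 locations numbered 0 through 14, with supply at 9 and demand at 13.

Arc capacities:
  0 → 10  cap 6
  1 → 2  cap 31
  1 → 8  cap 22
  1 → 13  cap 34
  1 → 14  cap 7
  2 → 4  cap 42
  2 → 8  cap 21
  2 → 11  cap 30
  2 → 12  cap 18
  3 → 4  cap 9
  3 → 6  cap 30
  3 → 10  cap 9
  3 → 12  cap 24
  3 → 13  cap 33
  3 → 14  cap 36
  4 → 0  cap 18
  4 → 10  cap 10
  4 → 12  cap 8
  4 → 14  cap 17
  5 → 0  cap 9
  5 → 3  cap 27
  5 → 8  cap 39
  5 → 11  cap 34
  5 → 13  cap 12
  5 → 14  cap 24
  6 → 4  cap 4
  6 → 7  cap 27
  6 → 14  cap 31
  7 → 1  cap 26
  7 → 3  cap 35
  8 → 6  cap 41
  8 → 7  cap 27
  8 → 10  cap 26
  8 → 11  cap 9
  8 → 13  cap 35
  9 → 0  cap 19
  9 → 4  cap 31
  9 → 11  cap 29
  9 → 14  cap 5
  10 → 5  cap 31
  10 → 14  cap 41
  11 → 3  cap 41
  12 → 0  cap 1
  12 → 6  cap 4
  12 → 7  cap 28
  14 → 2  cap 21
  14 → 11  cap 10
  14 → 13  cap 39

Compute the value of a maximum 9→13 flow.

augment #1: 9→14→13 bottleneck 5, total now 5
augment #2: 9→4→14→13 bottleneck 17, total now 22
augment #3: 9→11→3→13 bottleneck 29, total now 51
augment #4: 9→0→10→5→13 bottleneck 6, total now 57
augment #5: 9→4→10→5→13 bottleneck 6, total now 63
augment #6: 9→4→10→14→13 bottleneck 4, total now 67
augment #7: 9→4→12→6→14→13 bottleneck 4, total now 71

Maximum flow value: 71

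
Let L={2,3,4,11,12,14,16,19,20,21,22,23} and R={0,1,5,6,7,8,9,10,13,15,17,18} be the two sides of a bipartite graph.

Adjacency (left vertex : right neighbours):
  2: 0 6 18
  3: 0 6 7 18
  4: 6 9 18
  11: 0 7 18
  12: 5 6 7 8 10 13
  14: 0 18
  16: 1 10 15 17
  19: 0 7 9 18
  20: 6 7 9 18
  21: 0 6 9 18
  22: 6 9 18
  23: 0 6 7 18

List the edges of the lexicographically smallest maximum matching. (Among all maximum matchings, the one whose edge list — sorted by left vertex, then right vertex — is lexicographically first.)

Lex-smallest maximum matching: {(2,0), (3,6), (4,9), (11,7), (12,5), (14,18), (16,1)}

|M| = 7 (so the lex-smallest maximum matching has 7 edges)
process left vertices in ascending order; for each, take the smallest-labelled available neighbour that still permits 7 edges overall, or leave it unmatched if none does
lex-smallest matching: {2-0, 3-6, 4-9, 11-7, 12-5, 14-18, 16-1}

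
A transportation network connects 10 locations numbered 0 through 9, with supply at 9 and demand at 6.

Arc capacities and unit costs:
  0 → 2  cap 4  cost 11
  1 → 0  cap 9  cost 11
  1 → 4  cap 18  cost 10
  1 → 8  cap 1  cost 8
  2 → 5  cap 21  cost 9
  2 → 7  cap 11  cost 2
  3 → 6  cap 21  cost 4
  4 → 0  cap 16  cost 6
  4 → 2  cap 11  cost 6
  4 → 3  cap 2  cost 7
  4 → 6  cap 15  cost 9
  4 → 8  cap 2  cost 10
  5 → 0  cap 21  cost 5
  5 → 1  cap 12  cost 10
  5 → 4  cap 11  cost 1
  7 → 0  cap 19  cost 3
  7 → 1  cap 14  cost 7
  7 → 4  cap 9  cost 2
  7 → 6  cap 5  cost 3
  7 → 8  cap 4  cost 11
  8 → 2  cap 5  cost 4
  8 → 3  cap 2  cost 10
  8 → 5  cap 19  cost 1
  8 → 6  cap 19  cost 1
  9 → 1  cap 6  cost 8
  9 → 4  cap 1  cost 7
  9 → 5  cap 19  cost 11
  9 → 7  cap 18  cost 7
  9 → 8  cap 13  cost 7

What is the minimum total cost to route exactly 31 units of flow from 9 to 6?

shortest-cost path #1: 9→8→6 push 13 @ unit cost 8 (adds 104)
shortest-cost path #2: 9→7→6 push 5 @ unit cost 10 (adds 50)
shortest-cost path #3: 9→4→6 push 1 @ unit cost 16 (adds 16)
shortest-cost path #4: 9→1→8→6 push 1 @ unit cost 17 (adds 17)
shortest-cost path #5: 9→7→4→6 push 9 @ unit cost 18 (adds 162)
shortest-cost path #6: 9→7→8→6 push 2 @ unit cost 19 (adds 38)
total cost = 387

Minimum cost for 31 units: 387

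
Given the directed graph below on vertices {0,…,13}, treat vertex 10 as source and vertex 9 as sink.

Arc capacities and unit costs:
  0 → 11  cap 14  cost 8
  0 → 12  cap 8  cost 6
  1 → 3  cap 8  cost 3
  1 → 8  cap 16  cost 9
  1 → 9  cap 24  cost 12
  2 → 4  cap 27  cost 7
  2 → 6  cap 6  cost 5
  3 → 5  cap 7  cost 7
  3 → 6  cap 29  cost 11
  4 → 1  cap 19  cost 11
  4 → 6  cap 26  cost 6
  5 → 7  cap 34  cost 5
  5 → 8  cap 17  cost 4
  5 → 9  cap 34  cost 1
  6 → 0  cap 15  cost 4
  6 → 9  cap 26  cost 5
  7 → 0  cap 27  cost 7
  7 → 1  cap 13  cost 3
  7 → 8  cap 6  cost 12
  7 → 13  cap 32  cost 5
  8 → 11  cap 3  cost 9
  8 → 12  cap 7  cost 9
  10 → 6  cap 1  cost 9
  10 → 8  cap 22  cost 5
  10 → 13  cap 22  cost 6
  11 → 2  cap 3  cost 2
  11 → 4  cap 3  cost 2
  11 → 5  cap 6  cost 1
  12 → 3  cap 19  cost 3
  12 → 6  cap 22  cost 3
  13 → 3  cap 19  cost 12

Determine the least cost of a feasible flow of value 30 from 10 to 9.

Minimum cost for 30 units: 806

shortest-cost path #1: 10→6→9 push 1 @ unit cost 14 (adds 14)
shortest-cost path #2: 10→8→11→5→9 push 3 @ unit cost 16 (adds 48)
shortest-cost path #3: 10→8→12→6→9 push 7 @ unit cost 22 (adds 154)
shortest-cost path #4: 10→13→3→5→9 push 7 @ unit cost 26 (adds 182)
shortest-cost path #5: 10→13→3→6→9 push 12 @ unit cost 34 (adds 408)
total cost = 806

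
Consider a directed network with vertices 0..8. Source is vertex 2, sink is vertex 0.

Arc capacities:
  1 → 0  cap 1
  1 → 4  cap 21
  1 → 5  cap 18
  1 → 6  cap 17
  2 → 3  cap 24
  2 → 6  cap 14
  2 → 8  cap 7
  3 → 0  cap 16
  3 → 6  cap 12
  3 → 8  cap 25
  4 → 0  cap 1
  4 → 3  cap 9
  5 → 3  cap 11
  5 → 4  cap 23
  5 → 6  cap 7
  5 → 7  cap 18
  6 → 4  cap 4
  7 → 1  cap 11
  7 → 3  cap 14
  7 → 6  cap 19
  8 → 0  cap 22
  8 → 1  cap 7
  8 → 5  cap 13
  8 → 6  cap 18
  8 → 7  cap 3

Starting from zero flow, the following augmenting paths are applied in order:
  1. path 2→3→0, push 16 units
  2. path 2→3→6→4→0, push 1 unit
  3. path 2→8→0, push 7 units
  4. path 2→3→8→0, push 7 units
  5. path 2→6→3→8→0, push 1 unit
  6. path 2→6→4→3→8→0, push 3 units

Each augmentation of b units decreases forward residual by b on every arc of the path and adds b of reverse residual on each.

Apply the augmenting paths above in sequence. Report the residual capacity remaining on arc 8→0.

after path 1 (2→3→0, push 16): res(8,0)=22
after path 2 (2→3→6→4→0, push 1): res(8,0)=22
after path 3 (2→8→0, push 7): res(8,0)=15
after path 4 (2→3→8→0, push 7): res(8,0)=8
after path 5 (2→6→3→8→0, push 1): res(8,0)=7
after path 6 (2→6→4→3→8→0, push 3): res(8,0)=4

Residual capacity of (8,0): 4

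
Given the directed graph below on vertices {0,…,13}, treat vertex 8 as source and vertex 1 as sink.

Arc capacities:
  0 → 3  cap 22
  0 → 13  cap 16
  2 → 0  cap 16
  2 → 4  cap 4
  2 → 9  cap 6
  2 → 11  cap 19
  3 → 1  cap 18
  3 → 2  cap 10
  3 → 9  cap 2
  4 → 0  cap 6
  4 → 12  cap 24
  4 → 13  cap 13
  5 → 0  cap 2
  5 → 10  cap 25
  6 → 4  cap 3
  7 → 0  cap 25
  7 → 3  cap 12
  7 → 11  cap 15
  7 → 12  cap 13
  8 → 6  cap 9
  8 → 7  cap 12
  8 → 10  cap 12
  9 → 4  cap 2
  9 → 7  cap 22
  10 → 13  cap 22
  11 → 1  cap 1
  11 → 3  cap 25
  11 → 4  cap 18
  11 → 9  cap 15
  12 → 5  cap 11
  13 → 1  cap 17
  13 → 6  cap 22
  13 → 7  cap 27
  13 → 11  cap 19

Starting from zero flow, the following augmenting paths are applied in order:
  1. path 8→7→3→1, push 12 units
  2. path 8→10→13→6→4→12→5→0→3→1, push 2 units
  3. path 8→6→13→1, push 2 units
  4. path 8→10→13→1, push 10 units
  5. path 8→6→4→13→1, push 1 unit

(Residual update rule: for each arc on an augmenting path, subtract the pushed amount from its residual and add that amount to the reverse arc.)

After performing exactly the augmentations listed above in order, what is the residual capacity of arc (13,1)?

Residual capacity of (13,1): 4

after path 1 (8→7→3→1, push 12): res(13,1)=17
after path 2 (8→10→13→6→4→12→5→0→3→1, push 2): res(13,1)=17
after path 3 (8→6→13→1, push 2): res(13,1)=15
after path 4 (8→10→13→1, push 10): res(13,1)=5
after path 5 (8→6→4→13→1, push 1): res(13,1)=4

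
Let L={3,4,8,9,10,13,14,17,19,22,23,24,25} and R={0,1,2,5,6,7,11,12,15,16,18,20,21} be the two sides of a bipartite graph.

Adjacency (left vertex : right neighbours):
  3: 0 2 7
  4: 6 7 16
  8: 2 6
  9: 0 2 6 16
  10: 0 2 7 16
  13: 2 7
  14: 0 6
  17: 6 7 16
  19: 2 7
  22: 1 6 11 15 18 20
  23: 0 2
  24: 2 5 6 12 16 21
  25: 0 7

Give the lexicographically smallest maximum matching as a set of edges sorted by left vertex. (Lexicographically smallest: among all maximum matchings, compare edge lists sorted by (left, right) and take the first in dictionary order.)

Lex-smallest maximum matching: {(3,0), (4,6), (8,2), (9,16), (10,7), (22,1), (24,5)}

|M| = 7 (so the lex-smallest maximum matching has 7 edges)
process left vertices in ascending order; for each, take the smallest-labelled available neighbour that still permits 7 edges overall, or leave it unmatched if none does
lex-smallest matching: {3-0, 4-6, 8-2, 9-16, 10-7, 22-1, 24-5}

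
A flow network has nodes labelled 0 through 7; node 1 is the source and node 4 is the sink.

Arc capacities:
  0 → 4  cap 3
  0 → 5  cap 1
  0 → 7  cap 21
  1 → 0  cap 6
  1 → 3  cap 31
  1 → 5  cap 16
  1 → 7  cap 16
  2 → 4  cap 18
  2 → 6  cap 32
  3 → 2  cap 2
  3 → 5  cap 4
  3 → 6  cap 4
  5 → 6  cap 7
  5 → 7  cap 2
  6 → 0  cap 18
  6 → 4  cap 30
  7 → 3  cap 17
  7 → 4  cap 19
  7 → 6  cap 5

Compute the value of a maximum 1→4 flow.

Maximum flow value: 37

augment #1: 1→0→4 bottleneck 3, total now 3
augment #2: 1→7→4 bottleneck 16, total now 19
augment #3: 1→0→7→4 bottleneck 3, total now 22
augment #4: 1→3→2→4 bottleneck 2, total now 24
augment #5: 1→3→6→4 bottleneck 4, total now 28
augment #6: 1→5→6→4 bottleneck 7, total now 35
augment #7: 1→5→7→6→4 bottleneck 2, total now 37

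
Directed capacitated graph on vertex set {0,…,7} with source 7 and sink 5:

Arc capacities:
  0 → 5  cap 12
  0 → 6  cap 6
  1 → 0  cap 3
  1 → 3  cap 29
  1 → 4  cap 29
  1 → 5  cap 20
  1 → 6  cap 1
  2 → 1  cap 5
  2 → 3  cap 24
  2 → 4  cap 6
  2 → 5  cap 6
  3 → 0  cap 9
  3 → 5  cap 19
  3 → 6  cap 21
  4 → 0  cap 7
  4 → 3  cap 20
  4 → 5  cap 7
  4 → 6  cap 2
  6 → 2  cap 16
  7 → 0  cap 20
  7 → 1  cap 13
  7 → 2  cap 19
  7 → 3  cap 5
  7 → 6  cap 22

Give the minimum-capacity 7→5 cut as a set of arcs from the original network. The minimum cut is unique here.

Min-cut arcs: {(0,5), (2,1), (2,4), (2,5), (3,5), (7,1)} (total capacity 61)

augment #1: 7→0→5 push 12
augment #2: 7→1→5 push 13
augment #3: 7→2→5 push 6
augment #4: 7→3→5 push 5
augment #5: 7→2→1→5 push 5
augment #6: 7→2→3→5 push 8
augment #7: 7→6→2→3→5 push 6
augment #8: 7→6→2→4→5 push 6
max flow = 61; residual-reachable set from 7 gives S-side
cut edges (S→T): {(0,5), (2,1), (2,4), (2,5), (3,5), (7,1)} total cap 61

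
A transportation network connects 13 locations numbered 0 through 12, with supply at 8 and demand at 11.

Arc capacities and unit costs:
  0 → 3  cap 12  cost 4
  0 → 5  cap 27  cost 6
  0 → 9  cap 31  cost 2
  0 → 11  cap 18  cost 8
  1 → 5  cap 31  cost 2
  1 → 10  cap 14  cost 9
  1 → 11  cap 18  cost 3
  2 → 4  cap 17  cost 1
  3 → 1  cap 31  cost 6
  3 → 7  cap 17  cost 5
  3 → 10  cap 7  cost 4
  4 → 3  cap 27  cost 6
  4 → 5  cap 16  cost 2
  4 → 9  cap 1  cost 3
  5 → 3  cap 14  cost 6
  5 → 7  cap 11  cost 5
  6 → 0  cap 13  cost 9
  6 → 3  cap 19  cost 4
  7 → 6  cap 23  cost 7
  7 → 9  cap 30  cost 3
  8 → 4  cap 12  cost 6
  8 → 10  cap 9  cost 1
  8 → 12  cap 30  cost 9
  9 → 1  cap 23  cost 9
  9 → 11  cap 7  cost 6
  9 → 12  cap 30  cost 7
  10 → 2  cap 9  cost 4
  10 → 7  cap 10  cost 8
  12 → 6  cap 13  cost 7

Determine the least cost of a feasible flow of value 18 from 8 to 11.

Minimum cost for 18 units: 354

shortest-cost path #1: 8→4→9→11 push 1 @ unit cost 15 (adds 15)
shortest-cost path #2: 8→10→7→9→11 push 6 @ unit cost 18 (adds 108)
shortest-cost path #3: 8→4→3→1→11 push 11 @ unit cost 21 (adds 231)
total cost = 354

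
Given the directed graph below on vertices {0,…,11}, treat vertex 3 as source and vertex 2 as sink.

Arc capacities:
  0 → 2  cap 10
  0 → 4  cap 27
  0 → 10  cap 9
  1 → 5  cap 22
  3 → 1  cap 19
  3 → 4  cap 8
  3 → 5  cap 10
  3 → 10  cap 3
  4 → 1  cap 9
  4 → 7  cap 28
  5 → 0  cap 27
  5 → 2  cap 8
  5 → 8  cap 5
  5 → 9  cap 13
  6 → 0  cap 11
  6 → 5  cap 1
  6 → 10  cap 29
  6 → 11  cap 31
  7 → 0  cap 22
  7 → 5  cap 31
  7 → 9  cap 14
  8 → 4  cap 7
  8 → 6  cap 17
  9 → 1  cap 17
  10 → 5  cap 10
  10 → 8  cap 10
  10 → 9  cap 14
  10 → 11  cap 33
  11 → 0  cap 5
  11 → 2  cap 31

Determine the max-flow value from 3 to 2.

augment #1: 3→5→2 bottleneck 8, total now 8
augment #2: 3→5→0→2 bottleneck 2, total now 10
augment #3: 3→10→11→2 bottleneck 3, total now 13
augment #4: 3→1→5→0→2 bottleneck 8, total now 21
augment #5: 3→1→5→0→10→11→2 bottleneck 9, total now 30
augment #6: 3→1→5→8→6→11→2 bottleneck 2, total now 32
augment #7: 3→4→1→5→8→6→11→2 bottleneck 3, total now 35

Maximum flow value: 35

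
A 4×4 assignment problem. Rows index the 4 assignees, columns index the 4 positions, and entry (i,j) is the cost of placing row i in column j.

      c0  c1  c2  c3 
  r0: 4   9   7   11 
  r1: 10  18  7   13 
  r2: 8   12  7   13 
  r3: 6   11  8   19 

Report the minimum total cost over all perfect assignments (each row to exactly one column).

one of 4 optimal assignments: row0→col0 (cost 4), row1→col2 (cost 7), row2→col3 (cost 13), row3→col1 (cost 11)
total = 4 + 7 + 13 + 11 = 35

Minimum assignment cost: 35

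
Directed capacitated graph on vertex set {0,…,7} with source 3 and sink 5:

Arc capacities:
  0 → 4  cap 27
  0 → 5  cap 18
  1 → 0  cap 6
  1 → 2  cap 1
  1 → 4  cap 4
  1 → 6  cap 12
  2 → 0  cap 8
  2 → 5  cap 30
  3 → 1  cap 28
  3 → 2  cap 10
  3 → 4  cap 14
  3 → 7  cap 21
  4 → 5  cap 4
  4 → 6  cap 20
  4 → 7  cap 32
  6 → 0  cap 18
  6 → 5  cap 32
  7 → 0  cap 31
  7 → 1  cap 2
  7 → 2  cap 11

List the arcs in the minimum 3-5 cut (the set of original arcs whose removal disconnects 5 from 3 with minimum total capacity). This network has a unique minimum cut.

augment #1: 3→2→5 push 10
augment #2: 3→4→5 push 4
augment #3: 3→1→0→5 push 6
augment #4: 3→1→2→5 push 1
augment #5: 3→1→6→5 push 12
augment #6: 3→4→6→5 push 10
augment #7: 3→7→0→5 push 12
augment #8: 3→7→2→5 push 9
augment #9: 3→1→4→6→5 push 4
max flow = 68; residual-reachable set from 3 gives S-side
cut edges (S→T): {(1,0), (1,2), (1,4), (1,6), (3,2), (3,4), (3,7)} total cap 68

Min-cut arcs: {(1,0), (1,2), (1,4), (1,6), (3,2), (3,4), (3,7)} (total capacity 68)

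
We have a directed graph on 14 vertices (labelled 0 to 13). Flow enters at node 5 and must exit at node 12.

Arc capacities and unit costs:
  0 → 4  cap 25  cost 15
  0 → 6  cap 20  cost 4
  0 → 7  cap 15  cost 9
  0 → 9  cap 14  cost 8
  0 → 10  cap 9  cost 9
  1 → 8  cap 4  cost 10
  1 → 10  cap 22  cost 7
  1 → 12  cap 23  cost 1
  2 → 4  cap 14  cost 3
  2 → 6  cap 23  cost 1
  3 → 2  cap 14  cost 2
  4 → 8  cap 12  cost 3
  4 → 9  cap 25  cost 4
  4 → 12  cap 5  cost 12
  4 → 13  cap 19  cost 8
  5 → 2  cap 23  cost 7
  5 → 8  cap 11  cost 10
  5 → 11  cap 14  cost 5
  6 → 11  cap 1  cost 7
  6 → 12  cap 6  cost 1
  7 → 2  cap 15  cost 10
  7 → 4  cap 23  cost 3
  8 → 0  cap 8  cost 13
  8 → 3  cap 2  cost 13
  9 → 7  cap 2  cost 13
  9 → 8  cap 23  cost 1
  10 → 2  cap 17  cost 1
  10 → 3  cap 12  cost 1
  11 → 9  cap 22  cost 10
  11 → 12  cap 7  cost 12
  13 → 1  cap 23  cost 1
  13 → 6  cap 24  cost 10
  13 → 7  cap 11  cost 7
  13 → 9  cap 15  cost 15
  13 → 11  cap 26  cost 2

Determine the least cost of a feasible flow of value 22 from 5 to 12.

shortest-cost path #1: 5→2→6→12 push 6 @ unit cost 9 (adds 54)
shortest-cost path #2: 5→11→12 push 7 @ unit cost 17 (adds 119)
shortest-cost path #3: 5→2→4→13→1→12 push 9 @ unit cost 20 (adds 180)
total cost = 353

Minimum cost for 22 units: 353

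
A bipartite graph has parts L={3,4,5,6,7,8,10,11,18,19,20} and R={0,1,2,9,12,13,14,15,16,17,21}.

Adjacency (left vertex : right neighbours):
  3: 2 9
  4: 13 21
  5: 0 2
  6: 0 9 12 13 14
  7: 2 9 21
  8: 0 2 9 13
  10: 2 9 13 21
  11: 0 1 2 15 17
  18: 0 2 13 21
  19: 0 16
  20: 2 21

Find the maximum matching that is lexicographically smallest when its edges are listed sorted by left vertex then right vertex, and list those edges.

Lex-smallest maximum matching: {(3,2), (4,13), (5,0), (6,12), (7,9), (10,21), (11,1), (19,16)}

|M| = 8 (so the lex-smallest maximum matching has 8 edges)
process left vertices in ascending order; for each, take the smallest-labelled available neighbour that still permits 8 edges overall, or leave it unmatched if none does
lex-smallest matching: {3-2, 4-13, 5-0, 6-12, 7-9, 10-21, 11-1, 19-16}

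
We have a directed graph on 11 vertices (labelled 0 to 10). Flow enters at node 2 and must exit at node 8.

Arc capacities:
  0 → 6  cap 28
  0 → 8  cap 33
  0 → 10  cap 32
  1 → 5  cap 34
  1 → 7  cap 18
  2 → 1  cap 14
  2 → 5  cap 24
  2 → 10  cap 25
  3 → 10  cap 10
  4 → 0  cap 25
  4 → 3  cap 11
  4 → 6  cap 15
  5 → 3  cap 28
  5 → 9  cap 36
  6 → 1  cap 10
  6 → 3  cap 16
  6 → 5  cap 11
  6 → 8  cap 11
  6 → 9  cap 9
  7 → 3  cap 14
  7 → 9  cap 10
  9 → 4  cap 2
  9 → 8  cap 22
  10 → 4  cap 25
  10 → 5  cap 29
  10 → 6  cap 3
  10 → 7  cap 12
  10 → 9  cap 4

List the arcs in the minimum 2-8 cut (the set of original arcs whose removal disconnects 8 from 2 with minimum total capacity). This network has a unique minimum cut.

Min-cut arcs: {(9,4), (9,8), (10,4), (10,6)} (total capacity 52)

augment #1: 2→5→9→8 push 22
augment #2: 2→10→6→8 push 3
augment #3: 2→10→4→0→8 push 22
augment #4: 2→5→9→4→0→8 push 2
augment #5: 2→1→5→3→10→4→0→8 push 1
augment #6: 2→1→5→3→10→4→6→8 push 2
max flow = 52; residual-reachable set from 2 gives S-side
cut edges (S→T): {(9,4), (9,8), (10,4), (10,6)} total cap 52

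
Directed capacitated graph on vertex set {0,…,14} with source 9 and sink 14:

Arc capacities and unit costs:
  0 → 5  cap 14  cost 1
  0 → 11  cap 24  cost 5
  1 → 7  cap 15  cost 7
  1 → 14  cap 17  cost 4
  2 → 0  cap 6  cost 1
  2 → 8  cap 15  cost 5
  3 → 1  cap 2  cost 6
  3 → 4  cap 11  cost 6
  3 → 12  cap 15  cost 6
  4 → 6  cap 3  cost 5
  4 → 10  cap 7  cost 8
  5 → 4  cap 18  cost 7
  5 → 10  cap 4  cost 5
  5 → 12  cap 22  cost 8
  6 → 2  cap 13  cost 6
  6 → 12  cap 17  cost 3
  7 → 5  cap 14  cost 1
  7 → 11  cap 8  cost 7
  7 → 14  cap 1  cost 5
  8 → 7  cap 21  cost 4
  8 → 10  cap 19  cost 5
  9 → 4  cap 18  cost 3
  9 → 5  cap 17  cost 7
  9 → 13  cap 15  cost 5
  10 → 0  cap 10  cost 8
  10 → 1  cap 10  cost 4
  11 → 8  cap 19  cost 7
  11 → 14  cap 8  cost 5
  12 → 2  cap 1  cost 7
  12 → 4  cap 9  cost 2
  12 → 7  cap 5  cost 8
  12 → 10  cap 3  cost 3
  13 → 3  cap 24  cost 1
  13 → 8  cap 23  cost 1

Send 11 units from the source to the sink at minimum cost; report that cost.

Minimum cost for 11 units: 199

shortest-cost path #1: 9→13→8→7→14 push 1 @ unit cost 15 (adds 15)
shortest-cost path #2: 9→13→3→1→14 push 2 @ unit cost 16 (adds 32)
shortest-cost path #3: 9→4→10→1→14 push 7 @ unit cost 19 (adds 133)
shortest-cost path #4: 9→13→8→10→1→14 push 1 @ unit cost 19 (adds 19)
total cost = 199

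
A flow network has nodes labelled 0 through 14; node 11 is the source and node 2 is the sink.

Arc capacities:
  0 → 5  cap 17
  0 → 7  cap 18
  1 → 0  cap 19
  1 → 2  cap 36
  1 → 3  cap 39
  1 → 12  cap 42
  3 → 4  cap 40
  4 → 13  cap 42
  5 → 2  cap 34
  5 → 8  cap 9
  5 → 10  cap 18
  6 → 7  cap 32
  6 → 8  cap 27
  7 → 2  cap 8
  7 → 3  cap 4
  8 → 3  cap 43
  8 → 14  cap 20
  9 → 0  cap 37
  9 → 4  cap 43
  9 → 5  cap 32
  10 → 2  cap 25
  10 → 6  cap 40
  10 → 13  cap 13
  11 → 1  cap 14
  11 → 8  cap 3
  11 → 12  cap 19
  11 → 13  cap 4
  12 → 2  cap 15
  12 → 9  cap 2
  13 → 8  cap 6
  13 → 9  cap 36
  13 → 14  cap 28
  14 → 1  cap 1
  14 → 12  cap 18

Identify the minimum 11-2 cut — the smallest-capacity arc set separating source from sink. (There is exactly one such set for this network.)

Min-cut arcs: {(11,1), (11,8), (11,13), (12,2), (12,9)} (total capacity 38)

augment #1: 11→1→2 push 14
augment #2: 11→12→2 push 15
augment #3: 11→8→14→1→2 push 1
augment #4: 11→12→9→5→2 push 2
augment #5: 11→13→9→5→2 push 4
augment #6: 11→8→3→4→13→9→5→2 push 2
max flow = 38; residual-reachable set from 11 gives S-side
cut edges (S→T): {(11,1), (11,8), (11,13), (12,2), (12,9)} total cap 38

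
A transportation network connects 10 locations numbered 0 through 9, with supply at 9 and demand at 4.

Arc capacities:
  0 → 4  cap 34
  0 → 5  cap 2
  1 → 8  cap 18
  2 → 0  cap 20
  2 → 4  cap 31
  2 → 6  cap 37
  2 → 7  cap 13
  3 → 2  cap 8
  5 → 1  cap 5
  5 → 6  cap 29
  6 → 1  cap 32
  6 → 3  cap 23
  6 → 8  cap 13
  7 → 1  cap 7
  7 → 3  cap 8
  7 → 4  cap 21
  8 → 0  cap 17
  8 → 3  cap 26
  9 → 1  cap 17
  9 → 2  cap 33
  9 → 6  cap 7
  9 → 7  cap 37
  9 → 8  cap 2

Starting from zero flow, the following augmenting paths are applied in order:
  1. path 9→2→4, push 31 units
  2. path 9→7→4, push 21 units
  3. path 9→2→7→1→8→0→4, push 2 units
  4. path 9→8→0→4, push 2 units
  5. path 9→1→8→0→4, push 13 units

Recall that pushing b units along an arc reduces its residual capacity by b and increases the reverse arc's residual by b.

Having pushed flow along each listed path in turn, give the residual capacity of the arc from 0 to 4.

Residual capacity of (0,4): 17

after path 1 (9→2→4, push 31): res(0,4)=34
after path 2 (9→7→4, push 21): res(0,4)=34
after path 3 (9→2→7→1→8→0→4, push 2): res(0,4)=32
after path 4 (9→8→0→4, push 2): res(0,4)=30
after path 5 (9→1→8→0→4, push 13): res(0,4)=17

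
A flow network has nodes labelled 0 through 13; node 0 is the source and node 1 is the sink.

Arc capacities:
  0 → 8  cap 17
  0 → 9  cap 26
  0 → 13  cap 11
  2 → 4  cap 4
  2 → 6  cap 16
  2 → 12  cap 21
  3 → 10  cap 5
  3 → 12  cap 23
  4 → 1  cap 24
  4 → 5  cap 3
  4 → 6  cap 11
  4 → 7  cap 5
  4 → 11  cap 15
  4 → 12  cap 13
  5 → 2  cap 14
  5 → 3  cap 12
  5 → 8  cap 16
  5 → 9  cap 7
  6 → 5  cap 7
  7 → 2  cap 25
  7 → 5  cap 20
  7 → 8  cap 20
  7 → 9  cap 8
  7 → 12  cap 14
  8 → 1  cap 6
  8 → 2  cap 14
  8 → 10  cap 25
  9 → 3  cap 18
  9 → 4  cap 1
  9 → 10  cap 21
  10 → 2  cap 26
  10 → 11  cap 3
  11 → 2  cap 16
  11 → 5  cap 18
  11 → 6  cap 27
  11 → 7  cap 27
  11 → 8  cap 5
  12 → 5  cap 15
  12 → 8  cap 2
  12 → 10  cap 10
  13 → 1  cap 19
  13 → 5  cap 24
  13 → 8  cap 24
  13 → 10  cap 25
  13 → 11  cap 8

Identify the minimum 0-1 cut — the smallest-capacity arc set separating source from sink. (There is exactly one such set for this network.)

augment #1: 0→8→1 push 6
augment #2: 0→13→1 push 11
augment #3: 0→9→4→1 push 1
augment #4: 0→8→2→4→1 push 4
max flow = 22; residual-reachable set from 0 gives S-side
cut edges (S→T): {(0,13), (2,4), (8,1), (9,4)} total cap 22

Min-cut arcs: {(0,13), (2,4), (8,1), (9,4)} (total capacity 22)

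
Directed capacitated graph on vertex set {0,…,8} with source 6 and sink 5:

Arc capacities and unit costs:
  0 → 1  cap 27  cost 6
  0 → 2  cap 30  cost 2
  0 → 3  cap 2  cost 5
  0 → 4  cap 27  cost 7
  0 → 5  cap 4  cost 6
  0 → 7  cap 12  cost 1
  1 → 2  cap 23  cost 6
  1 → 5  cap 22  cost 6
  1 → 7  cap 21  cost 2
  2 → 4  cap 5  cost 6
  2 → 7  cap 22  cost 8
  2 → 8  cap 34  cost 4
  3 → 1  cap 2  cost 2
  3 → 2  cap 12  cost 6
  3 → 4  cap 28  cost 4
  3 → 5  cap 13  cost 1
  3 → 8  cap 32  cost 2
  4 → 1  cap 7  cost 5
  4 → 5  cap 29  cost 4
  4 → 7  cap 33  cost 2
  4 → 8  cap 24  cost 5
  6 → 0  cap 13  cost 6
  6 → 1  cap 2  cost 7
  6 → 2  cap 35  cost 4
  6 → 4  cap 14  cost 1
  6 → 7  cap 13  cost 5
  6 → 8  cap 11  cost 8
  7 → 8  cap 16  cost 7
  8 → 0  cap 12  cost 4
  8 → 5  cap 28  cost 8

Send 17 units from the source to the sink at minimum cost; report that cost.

shortest-cost path #1: 6→4→5 push 14 @ unit cost 5 (adds 70)
shortest-cost path #2: 6→0→5 push 3 @ unit cost 12 (adds 36)
total cost = 106

Minimum cost for 17 units: 106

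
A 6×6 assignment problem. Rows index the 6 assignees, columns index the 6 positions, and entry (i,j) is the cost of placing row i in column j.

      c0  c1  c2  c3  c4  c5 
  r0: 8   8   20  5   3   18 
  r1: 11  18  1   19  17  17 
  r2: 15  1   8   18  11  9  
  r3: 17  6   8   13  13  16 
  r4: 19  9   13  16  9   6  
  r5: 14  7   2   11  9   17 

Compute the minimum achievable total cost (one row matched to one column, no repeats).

Minimum assignment cost: 36

optimal assignment: row0→col4 (cost 3), row1→col0 (cost 11), row2→col1 (cost 1), row3→col3 (cost 13), row4→col5 (cost 6), row5→col2 (cost 2)
total = 3 + 11 + 1 + 13 + 6 + 2 = 36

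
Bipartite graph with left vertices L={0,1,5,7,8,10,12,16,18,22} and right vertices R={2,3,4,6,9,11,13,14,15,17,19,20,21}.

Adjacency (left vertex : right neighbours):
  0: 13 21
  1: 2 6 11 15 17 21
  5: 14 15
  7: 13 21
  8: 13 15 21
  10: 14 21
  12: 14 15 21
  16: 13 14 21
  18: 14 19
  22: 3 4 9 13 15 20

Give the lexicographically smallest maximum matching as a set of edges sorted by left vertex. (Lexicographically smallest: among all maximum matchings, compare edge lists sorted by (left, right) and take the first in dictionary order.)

|M| = 7 (so the lex-smallest maximum matching has 7 edges)
process left vertices in ascending order; for each, take the smallest-labelled available neighbour that still permits 7 edges overall, or leave it unmatched if none does
lex-smallest matching: {0-13, 1-2, 5-14, 7-21, 8-15, 18-19, 22-3}

Lex-smallest maximum matching: {(0,13), (1,2), (5,14), (7,21), (8,15), (18,19), (22,3)}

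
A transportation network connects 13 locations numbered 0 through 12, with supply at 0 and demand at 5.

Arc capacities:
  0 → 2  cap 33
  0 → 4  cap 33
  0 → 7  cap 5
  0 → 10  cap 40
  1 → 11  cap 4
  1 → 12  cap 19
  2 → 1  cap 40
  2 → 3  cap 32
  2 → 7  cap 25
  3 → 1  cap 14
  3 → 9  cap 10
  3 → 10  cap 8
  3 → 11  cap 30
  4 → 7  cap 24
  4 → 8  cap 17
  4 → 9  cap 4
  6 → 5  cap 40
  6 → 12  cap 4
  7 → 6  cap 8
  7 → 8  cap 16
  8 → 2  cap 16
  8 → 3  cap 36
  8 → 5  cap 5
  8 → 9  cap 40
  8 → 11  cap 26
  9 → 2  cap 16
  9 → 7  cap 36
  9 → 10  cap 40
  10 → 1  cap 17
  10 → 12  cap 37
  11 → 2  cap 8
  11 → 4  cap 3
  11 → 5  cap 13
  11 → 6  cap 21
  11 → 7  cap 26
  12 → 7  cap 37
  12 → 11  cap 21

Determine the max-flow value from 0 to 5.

Maximum flow value: 47

augment #1: 0→4→8→5 bottleneck 5, total now 5
augment #2: 0→7→6→5 bottleneck 5, total now 10
augment #3: 0→2→1→11→5 bottleneck 4, total now 14
augment #4: 0→2→3→11→5 bottleneck 9, total now 23
augment #5: 0→2→7→6→5 bottleneck 3, total now 26
augment #6: 0→2→3→11→6→5 bottleneck 17, total now 43
augment #7: 0→4→8→11→6→5 bottleneck 4, total now 47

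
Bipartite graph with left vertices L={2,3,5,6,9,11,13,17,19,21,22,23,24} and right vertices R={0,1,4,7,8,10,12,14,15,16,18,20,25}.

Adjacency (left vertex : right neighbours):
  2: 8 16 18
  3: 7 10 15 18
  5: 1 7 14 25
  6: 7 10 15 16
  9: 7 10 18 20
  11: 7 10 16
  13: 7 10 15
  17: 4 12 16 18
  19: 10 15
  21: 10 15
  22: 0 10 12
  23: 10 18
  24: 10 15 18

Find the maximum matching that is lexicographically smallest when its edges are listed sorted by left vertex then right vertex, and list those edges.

|M| = 10 (so the lex-smallest maximum matching has 10 edges)
process left vertices in ascending order; for each, take the smallest-labelled available neighbour that still permits 10 edges overall, or leave it unmatched if none does
lex-smallest matching: {2-8, 3-7, 5-1, 6-10, 9-20, 11-16, 13-15, 17-4, 22-0, 23-18}

Lex-smallest maximum matching: {(2,8), (3,7), (5,1), (6,10), (9,20), (11,16), (13,15), (17,4), (22,0), (23,18)}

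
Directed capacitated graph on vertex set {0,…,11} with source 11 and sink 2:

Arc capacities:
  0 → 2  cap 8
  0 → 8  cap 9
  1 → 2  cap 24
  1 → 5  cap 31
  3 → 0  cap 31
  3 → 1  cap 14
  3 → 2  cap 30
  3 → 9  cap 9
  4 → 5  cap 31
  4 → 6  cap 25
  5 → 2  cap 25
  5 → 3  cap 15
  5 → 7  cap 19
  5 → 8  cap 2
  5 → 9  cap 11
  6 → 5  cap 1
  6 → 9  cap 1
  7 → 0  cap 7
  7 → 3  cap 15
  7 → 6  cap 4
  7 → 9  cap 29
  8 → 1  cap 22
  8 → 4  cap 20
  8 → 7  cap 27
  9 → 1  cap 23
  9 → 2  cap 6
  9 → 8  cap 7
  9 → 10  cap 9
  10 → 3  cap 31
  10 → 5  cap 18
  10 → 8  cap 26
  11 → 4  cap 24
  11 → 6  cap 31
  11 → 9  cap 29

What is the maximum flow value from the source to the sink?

Maximum flow value: 55

augment #1: 11→9→2 bottleneck 6, total now 6
augment #2: 11→4→5→2 bottleneck 24, total now 30
augment #3: 11→6→5→2 bottleneck 1, total now 31
augment #4: 11→9→1→2 bottleneck 23, total now 54
augment #5: 11→6→9→8→1→2 bottleneck 1, total now 55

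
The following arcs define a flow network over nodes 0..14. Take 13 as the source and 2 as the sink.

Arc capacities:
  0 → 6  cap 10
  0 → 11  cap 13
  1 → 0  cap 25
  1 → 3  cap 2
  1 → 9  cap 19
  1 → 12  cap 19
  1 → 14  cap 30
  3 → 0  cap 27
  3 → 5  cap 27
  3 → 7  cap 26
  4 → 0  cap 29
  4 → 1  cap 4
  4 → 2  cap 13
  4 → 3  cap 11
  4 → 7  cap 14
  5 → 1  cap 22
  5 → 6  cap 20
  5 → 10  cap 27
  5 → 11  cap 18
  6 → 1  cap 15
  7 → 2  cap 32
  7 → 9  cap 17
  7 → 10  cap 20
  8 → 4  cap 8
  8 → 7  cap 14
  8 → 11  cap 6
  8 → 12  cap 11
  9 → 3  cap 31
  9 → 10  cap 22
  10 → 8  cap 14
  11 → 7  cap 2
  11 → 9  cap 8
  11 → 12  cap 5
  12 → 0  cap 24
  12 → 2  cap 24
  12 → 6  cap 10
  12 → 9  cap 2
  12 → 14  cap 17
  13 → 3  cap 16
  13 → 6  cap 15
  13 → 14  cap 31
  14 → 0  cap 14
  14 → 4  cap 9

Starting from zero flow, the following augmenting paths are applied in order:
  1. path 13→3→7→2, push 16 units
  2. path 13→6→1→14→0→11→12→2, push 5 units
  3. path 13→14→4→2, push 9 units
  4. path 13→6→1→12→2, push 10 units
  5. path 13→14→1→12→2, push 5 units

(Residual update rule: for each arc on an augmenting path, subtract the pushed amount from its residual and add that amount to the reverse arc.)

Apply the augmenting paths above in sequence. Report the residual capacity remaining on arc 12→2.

after path 1 (13→3→7→2, push 16): res(12,2)=24
after path 2 (13→6→1→14→0→11→12→2, push 5): res(12,2)=19
after path 3 (13→14→4→2, push 9): res(12,2)=19
after path 4 (13→6→1→12→2, push 10): res(12,2)=9
after path 5 (13→14→1→12→2, push 5): res(12,2)=4

Residual capacity of (12,2): 4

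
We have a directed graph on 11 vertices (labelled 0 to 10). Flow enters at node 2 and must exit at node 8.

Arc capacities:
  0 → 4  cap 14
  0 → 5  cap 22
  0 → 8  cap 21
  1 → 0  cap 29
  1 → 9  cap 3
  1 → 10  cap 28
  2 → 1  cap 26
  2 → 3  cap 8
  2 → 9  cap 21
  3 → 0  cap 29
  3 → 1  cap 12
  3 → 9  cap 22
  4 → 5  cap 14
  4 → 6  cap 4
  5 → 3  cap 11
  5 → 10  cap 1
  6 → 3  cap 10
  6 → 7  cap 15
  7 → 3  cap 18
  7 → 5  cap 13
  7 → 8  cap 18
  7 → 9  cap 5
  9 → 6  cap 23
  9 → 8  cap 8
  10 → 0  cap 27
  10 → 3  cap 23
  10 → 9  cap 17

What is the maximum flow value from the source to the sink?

augment #1: 2→9→8 bottleneck 8, total now 8
augment #2: 2→1→0→8 bottleneck 21, total now 29
augment #3: 2→9→6→7→8 bottleneck 13, total now 42
augment #4: 2→1→9→6→7→8 bottleneck 2, total now 44

Maximum flow value: 44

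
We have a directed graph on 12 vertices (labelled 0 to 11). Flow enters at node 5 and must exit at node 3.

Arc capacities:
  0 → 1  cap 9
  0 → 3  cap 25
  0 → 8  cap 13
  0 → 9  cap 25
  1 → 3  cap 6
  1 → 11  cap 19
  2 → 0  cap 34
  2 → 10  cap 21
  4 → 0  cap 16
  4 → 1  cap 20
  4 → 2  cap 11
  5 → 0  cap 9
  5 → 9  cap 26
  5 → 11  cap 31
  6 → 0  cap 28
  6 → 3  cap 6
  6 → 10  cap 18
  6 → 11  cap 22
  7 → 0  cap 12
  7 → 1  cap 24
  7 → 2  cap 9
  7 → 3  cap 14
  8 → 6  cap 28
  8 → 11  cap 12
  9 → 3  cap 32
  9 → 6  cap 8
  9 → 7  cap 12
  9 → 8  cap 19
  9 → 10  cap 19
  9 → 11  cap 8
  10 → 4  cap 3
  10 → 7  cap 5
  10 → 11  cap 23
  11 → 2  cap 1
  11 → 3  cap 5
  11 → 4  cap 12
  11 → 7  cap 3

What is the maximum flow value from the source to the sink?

Maximum flow value: 56

augment #1: 5→0→3 bottleneck 9, total now 9
augment #2: 5→9→3 bottleneck 26, total now 35
augment #3: 5→11→3 bottleneck 5, total now 40
augment #4: 5→11→7→3 bottleneck 3, total now 43
augment #5: 5→11→2→0→3 bottleneck 1, total now 44
augment #6: 5→11→4→0→3 bottleneck 12, total now 56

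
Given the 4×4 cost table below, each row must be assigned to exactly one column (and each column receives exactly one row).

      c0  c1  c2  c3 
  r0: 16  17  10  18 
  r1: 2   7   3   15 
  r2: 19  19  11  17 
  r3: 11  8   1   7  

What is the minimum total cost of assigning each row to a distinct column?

Minimum assignment cost: 37

one of 3 optimal assignments: row0→col1 (cost 17), row1→col0 (cost 2), row2→col2 (cost 11), row3→col3 (cost 7)
total = 17 + 2 + 11 + 7 = 37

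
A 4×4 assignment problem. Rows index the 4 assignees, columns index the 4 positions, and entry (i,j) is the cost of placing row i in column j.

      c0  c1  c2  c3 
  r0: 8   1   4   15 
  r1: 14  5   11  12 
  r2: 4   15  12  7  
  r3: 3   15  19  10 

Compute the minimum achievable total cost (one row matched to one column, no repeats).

optimal assignment: row0→col2 (cost 4), row1→col1 (cost 5), row2→col3 (cost 7), row3→col0 (cost 3)
total = 4 + 5 + 7 + 3 = 19

Minimum assignment cost: 19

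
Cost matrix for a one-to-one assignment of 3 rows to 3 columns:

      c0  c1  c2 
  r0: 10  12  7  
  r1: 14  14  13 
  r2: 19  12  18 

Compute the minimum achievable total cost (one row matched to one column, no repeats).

optimal assignment: row0→col2 (cost 7), row1→col0 (cost 14), row2→col1 (cost 12)
total = 7 + 14 + 12 = 33

Minimum assignment cost: 33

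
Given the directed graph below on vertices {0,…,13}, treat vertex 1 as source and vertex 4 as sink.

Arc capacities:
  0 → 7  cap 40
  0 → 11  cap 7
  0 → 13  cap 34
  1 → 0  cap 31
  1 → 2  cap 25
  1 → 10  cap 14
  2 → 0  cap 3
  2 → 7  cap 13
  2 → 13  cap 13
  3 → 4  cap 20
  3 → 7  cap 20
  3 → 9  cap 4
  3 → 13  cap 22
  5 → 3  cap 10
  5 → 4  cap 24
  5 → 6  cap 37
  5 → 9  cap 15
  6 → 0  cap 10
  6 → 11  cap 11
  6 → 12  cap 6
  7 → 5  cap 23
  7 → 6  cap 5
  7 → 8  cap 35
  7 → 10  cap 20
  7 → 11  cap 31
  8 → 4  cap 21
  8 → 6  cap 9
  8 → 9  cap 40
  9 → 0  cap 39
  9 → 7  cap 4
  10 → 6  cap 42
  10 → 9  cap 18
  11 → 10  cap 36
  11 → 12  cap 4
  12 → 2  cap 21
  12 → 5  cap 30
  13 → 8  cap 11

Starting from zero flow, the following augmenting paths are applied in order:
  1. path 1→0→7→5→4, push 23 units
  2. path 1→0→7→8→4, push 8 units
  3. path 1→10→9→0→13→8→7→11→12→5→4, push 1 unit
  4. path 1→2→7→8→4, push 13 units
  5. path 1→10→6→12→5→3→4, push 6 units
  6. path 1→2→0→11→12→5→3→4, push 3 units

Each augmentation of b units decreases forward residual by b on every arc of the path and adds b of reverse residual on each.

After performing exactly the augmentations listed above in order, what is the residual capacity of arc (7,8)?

Residual capacity of (7,8): 15

after path 1 (1→0→7→5→4, push 23): res(7,8)=35
after path 2 (1→0→7→8→4, push 8): res(7,8)=27
after path 3 (1→10→9→0→13→8→7→11→12→5→4, push 1): res(7,8)=28
after path 4 (1→2→7→8→4, push 13): res(7,8)=15
after path 5 (1→10→6→12→5→3→4, push 6): res(7,8)=15
after path 6 (1→2→0→11→12→5→3→4, push 3): res(7,8)=15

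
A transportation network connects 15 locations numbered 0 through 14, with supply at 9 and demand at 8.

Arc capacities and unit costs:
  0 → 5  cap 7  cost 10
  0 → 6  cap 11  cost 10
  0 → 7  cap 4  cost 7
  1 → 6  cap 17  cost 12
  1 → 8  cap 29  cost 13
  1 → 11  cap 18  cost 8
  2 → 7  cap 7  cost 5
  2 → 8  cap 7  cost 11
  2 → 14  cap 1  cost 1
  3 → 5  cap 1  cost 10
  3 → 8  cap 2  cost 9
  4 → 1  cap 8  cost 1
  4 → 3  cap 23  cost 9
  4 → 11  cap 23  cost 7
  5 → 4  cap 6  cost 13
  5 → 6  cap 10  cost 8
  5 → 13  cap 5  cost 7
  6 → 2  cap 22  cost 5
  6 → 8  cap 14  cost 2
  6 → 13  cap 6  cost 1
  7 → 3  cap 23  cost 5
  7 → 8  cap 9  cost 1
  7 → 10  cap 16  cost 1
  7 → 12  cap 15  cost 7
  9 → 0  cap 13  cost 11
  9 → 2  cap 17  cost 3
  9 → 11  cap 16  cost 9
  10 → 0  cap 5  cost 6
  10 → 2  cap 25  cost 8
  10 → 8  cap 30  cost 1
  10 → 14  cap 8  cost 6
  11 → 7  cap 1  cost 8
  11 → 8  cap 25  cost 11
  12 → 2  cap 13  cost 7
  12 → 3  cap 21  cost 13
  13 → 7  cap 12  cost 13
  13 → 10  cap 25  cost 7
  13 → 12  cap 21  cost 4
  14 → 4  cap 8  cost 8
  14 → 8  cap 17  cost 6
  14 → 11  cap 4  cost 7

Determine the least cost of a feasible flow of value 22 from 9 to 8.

Minimum cost for 22 units: 308

shortest-cost path #1: 9→2→7→8 push 7 @ unit cost 9 (adds 63)
shortest-cost path #2: 9→2→14→8 push 1 @ unit cost 10 (adds 10)
shortest-cost path #3: 9→2→8 push 7 @ unit cost 14 (adds 98)
shortest-cost path #4: 9→11→7→8 push 1 @ unit cost 18 (adds 18)
shortest-cost path #5: 9→0→7→8 push 1 @ unit cost 19 (adds 19)
shortest-cost path #6: 9→11→8 push 5 @ unit cost 20 (adds 100)
total cost = 308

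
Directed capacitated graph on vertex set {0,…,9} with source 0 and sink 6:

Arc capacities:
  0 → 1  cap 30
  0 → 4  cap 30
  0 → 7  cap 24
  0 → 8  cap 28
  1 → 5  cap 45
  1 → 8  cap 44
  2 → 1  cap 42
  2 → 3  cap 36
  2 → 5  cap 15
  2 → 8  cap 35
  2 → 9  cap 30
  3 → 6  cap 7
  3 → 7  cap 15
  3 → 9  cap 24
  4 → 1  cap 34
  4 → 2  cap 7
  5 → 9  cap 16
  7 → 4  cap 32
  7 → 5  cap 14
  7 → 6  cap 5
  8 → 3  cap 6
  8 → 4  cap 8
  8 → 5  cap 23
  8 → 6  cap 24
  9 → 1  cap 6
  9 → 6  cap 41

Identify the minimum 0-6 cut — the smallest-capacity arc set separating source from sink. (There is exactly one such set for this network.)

augment #1: 0→7→6 push 5
augment #2: 0→8→6 push 24
augment #3: 0→8→3→6 push 4
augment #4: 0→1→5→9→6 push 16
augment #5: 0→1→8→3→6 push 2
augment #6: 0→4→2→3→6 push 1
augment #7: 0→4→2→9→6 push 6
max flow = 58; residual-reachable set from 0 gives S-side
cut edges (S→T): {(4,2), (5,9), (7,6), (8,3), (8,6)} total cap 58

Min-cut arcs: {(4,2), (5,9), (7,6), (8,3), (8,6)} (total capacity 58)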